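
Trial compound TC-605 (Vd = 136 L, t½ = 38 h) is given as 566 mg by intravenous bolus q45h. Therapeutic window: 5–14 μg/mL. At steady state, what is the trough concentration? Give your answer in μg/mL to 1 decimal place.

3.3 μg/mL

Over one 45-h interval, 45/38 ≈ 1.1842 half-lives elapse, leaving f ≈ 0.4401 of each dose.
Accumulation ratio R = 1/(1 − f) ≈ 1/0.5599 ≈ 1.7860.
Each bolus raises the concentration by D/Vd = 566/136 ≈ 4.162 μg/mL.
Cmax,ss = C₀/(1 − f) ≈ 4.162/0.5599 ≈ 7.433 μg/mL.
Steady-state trough Cmin,ss = Cmax,ss·f ≈ 7.433 × 0.4401 ≈ 3.271 μg/mL.
Trough 3.3 μg/mL vs MEC 5 μg/mL: subtherapeutic.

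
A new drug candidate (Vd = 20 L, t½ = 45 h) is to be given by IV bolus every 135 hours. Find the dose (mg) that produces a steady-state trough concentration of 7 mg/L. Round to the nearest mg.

τ/t½ = 135/45 ≈ 3, so f = (1/2)^(135/45) ≈ 0.125000.
Cmin,ss = (D/Vd)·f/(1−f), so D = Cmin,ss·Vd·(1−f)/f.
D = 7 × 20 × (1−f)/f ≈ 7 × 20 × 7.00000 ≈ 980.00 mg.

980 mg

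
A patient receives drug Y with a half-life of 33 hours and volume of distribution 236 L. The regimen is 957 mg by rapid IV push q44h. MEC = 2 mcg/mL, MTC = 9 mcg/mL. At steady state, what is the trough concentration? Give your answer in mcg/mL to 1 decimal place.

τ/t½ = 44/33 ≈ 1.3333, so fraction remaining f = (1/2)^(44/33) ≈ 0.3969.
Single-dose peak C₀ = D/Vd = 957/236 ≈ 4.055 mcg/mL.
Steady-state trough Cmin,ss = C₀·f/(1−f) ≈ 4.055 × 0.3969/0.6031 ≈ 2.669 mcg/mL.
Trough 2.7 mcg/mL vs MEC 2 mcg/mL: adequate.

2.7 mcg/mL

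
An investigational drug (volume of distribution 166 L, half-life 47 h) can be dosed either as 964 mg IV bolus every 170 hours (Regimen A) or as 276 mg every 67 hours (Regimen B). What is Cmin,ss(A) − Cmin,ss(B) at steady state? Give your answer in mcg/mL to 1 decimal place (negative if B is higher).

Regimen A: f = (1/2)^(170/47) ≈ 0.0815; Cmin,ss = (964/166)·f/(1−f) ≈ 0.515 mcg/mL.
Regimen B: f = (1/2)^(67/47) ≈ 0.3723; Cmin,ss = (276/166)·f/(1−f) ≈ 0.986 mcg/mL.
Difference ≈ 0.515 − 0.986 ≈ -0.471 mcg/mL.

-0.5 mcg/mL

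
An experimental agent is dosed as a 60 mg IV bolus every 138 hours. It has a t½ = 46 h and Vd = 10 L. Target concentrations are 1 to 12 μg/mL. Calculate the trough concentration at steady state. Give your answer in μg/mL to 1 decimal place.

0.9 μg/mL

The dosing interval is 3 half-lives, so f = 2^(−3) = 0.125.
Accumulation ratio R = 1/(1 − f) = 1/0.875 = 8/7.
Single-dose peak C₀ = D/Vd = 60/10 = 6 μg/mL.
Steady-state peak Cmax,ss = C₀·R = 6 × 8/7 ≈ 6.857 μg/mL.
Steady-state trough Cmin,ss = Cmax,ss·f ≈ 6.857 × 0.125 ≈ 0.857 μg/mL.
Trough 0.9 μg/mL vs MEC 1 μg/mL: subtherapeutic.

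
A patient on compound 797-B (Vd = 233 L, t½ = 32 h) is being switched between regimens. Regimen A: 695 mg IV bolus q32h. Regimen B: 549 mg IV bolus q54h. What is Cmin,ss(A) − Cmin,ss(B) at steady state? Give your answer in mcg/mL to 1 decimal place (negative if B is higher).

1.9 mcg/mL

Regimen A: f = (1/2)^(32/32) ≈ 0.5000; Cmin,ss = (695/233)·f/(1−f) ≈ 2.983 mcg/mL.
Regimen B: f = (1/2)^(54/32) ≈ 0.3105; Cmin,ss = (549/233)·f/(1−f) ≈ 1.061 mcg/mL.
Difference ≈ 2.983 − 1.061 ≈ 1.922 mcg/mL.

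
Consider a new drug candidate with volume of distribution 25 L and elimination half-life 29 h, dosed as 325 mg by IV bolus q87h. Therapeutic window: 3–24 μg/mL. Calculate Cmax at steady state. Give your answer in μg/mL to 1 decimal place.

τ = 87 h = 3 half-lives, so f = (1/2)^3 = 0.125.
At steady state, R = 1/(1 − 0.125) = 8/7.
Single-dose peak C₀ = D/Vd = 325/25 = 13 μg/mL.
Steady-state peak Cmax,ss = C₀·R = 13 × 8/7 ≈ 14.857 μg/mL.
Peak 14.9 μg/mL vs MTC 24 μg/mL: below toxic threshold.

14.9 μg/mL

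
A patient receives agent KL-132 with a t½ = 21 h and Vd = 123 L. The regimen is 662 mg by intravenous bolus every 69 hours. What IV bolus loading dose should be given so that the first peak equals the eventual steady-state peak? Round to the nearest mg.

f = (1/2)^(69/21) ≈ 0.102542; accumulation ratio R = 1/(1−f) ≈ 1.11426.
Loading dose to hit Cmax,ss on first dose: D_load = D_maint·R ≈ 662 × 1.11426 ≈ 737.64 mg.

738 mg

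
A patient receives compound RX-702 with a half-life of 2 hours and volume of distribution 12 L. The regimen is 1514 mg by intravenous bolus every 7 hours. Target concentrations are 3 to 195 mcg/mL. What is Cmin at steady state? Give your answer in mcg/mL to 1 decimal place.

τ/t½ = 7/2 ≈ 3.5, so fraction remaining f = (1/2)^(7/2) ≈ 0.0884.
At steady state, accumulation factor R = 1/(1 − e^(−kτ)) ≈ 1.0970.
Single-dose peak C₀ = D/Vd = 1514/12 ≈ 126.167 mcg/mL.
Cmax,ss = C₀/(1 − f) ≈ 126.167/0.9116 ≈ 138.402 mcg/mL.
One interval later, Cmin,ss = Cmax,ss·e^(−kτ) ≈ 138.402 × 0.0884 ≈ 12.235 mcg/mL.
Trough 12.2 mcg/mL vs MEC 3 mcg/mL: adequate.

12.2 mcg/mL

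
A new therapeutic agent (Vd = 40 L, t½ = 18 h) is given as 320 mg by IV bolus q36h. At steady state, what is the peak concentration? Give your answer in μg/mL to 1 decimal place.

10.7 μg/mL

τ = 36 h = 2 half-lives, so f = (1/2)^2 = 0.25.
At steady state, R = 1/(1 − 0.25) = 4/3.
Single-dose peak C₀ = D/Vd = 320/40 = 8 μg/mL.
Steady-state peak Cmax,ss = C₀·R = 8 × 4/3 ≈ 10.667 μg/mL.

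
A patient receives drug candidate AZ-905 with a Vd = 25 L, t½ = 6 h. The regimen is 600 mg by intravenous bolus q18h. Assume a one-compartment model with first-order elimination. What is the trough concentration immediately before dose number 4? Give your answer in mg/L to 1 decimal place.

f = (1/2)^(τ/t½) = (1/2)^(18/6) ≈ 0.1250.
C₀ = D/Vd = 600/25 ≈ 24.000 mg/L.
Before the 4th dose, 3 doses have been given. Superposition: Cmin = C₀·(f + f² + … + f^3).
≈ 24.000 × (0.1250 + 0.0156 + 0.0020) ≈ 24.000 × 0.1426 ≈ 3.422 mg/L.

3.4 mg/L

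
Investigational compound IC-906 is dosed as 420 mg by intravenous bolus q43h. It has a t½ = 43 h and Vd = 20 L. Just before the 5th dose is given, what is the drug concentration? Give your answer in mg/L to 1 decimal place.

f = (1/2)^(τ/t½) = (1/2)^(43/43) ≈ 0.5000.
C₀ = D/Vd = 420/20 ≈ 21.000 mg/L.
Before the 5th dose, 4 doses have been given. Superposition: Cmin = C₀·(f + f² + … + f^4).
≈ 21.000 × (0.5000 + 0.2500 + 0.1250 + 0.0625) ≈ 21.000 × 0.9375 ≈ 19.688 mg/L.

19.7 mg/L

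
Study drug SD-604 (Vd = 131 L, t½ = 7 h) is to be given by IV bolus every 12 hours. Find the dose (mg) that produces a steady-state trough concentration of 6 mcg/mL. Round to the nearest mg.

1793 mg

τ/t½ = 12/7 ≈ 1.7143, so f = (1/2)^(12/7) ≈ 0.304753.
Cmin,ss = (D/Vd)·f/(1−f), so D = Cmin,ss·Vd·(1−f)/f.
D = 6 × 131 × (1−f)/f ≈ 6 × 131 × 2.28135 ≈ 1793.14 mg.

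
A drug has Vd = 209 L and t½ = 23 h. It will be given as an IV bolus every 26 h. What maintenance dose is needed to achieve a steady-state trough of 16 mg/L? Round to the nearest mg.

3977 mg

τ/t½ = 26/23 ≈ 1.1304, so f = (1/2)^(26/23) ≈ 0.456778.
Cmin,ss = (D/Vd)·f/(1−f), so D = Cmin,ss·Vd·(1−f)/f.
D = 16 × 209 × (1−f)/f ≈ 16 × 209 × 1.18925 ≈ 3976.85 mg.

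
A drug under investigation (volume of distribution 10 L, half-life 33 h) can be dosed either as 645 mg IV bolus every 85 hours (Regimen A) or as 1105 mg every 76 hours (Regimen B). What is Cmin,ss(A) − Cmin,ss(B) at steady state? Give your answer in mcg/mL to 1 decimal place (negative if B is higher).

-15.1 mcg/mL

Regimen A: f = (1/2)^(85/33) ≈ 0.1677; Cmin,ss = (645/10)·f/(1−f) ≈ 12.996 mcg/mL.
Regimen B: f = (1/2)^(76/33) ≈ 0.2026; Cmin,ss = (1105/10)·f/(1−f) ≈ 28.075 mcg/mL.
Difference ≈ 12.996 − 28.075 ≈ -15.079 mcg/mL.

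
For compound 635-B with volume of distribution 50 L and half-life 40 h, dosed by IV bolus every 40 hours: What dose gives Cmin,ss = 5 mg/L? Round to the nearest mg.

τ/t½ = 40/40 ≈ 1, so f = (1/2)^(40/40) ≈ 0.500000.
Cmin,ss = (D/Vd)·f/(1−f), so D = Cmin,ss·Vd·(1−f)/f.
D = 5 × 50 × (1−f)/f ≈ 5 × 50 × 1.00000 ≈ 250.00 mg.

250 mg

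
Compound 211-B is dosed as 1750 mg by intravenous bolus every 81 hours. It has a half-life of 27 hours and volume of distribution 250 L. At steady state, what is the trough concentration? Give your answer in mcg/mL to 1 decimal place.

1.0 mcg/mL

The dosing interval is 3 half-lives, so f = 2^(−3) = 0.125.
Accumulation ratio R = 1/(1 − f) = 1/0.875 = 8/7.
Single-dose peak C₀ = D/Vd = 1750/250 = 7 mcg/mL.
Steady-state peak Cmax,ss = C₀·R = 7 × 8/7 ≈ 8.000 mcg/mL.
Steady-state trough Cmin,ss = Cmax,ss·f ≈ 8.000 × 0.125 ≈ 1.000 mcg/mL.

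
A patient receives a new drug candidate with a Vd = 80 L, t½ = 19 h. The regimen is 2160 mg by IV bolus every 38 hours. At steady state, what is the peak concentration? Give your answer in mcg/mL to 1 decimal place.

36.0 mcg/mL

The dosing interval is 2 half-lives, so f = 2^(−2) = 0.25.
At steady state, R = 1/(1 − 0.25) = 4/3.
Single-dose peak C₀ = D/Vd = 2160/80 = 27 mcg/mL.
Steady-state peak Cmax,ss = C₀·R = 27 × 4/3 ≈ 36.000 mcg/mL.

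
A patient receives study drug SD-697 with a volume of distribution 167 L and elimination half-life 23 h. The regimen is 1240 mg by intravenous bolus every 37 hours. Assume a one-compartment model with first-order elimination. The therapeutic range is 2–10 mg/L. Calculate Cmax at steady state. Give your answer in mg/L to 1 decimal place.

k = ln2/t½ = ln2/23 ≈ 0.030137 h⁻¹; fraction remaining f = e^(−kτ) = e^(−0.030137×37) ≈ 0.3279.
At steady state, accumulation factor R = 1/(1 − e^(−kτ)) ≈ 1.4879.
Each bolus raises the concentration by D/Vd = 1240/167 ≈ 7.425 mg/L.
Steady-state peak Cmax,ss = C₀·R ≈ 7.425 × 1.4879 ≈ 11.048 mg/L.
Peak 11.0 mg/L vs MTC 10 mg/L: exceeds toxic threshold.

11.0 mg/L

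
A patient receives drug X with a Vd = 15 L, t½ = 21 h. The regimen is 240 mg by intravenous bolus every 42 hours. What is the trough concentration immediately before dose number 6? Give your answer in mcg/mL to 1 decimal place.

5.3 mcg/mL

f = (1/2)^(τ/t½) = (1/2)^(42/21) ≈ 0.2500.
C₀ = D/Vd = 240/15 ≈ 16.000 mcg/mL.
Before the 6th dose, 5 doses have been given. Superposition: Cmin = C₀·(f + f² + … + f^5).
≈ 16.000 × (0.2500 + 0.0625 + 0.0156 + 0.0039 + 0.0010) ≈ 16.000 × 0.3330 ≈ 5.328 mcg/mL.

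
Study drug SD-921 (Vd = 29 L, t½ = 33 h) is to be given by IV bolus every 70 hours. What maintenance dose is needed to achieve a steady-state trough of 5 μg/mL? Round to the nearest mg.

486 mg

τ/t½ = 70/33 ≈ 2.1212, so f = (1/2)^(70/33) ≈ 0.229854.
Cmin,ss = (D/Vd)·f/(1−f), so D = Cmin,ss·Vd·(1−f)/f.
D = 5 × 29 × (1−f)/f ≈ 5 × 29 × 3.35059 ≈ 485.84 mg.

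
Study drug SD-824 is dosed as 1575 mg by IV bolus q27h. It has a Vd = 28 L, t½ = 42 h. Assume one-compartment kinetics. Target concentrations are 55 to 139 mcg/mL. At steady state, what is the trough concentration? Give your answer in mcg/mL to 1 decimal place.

100.2 mcg/mL

k = ln2/t½ = ln2/42 ≈ 0.016504 h⁻¹; fraction remaining f = e^(−kτ) = e^(−0.016504×27) ≈ 0.6404.
Each bolus raises the concentration by D/Vd = 1575/28 ≈ 56.250 mcg/mL.
Steady-state trough Cmin,ss = C₀·f/(1−f) ≈ 56.250 × 0.6404/0.3596 ≈ 100.174 mcg/mL.
Trough 100.2 mcg/mL vs MEC 55 mcg/mL: adequate.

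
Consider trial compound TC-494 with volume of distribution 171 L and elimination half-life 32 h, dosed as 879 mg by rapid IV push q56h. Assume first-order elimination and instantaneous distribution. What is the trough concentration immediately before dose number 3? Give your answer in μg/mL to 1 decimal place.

f = (1/2)^(τ/t½) = (1/2)^(56/32) ≈ 0.2973.
C₀ = D/Vd = 879/171 ≈ 5.140 μg/mL.
Before the 3rd dose, 2 doses have been given. Superposition: Cmin = C₀·(f + f²).
≈ 5.140 × (0.2973 + 0.0884) ≈ 5.140 × 0.3857 ≈ 1.982 μg/mL.

2.0 μg/mL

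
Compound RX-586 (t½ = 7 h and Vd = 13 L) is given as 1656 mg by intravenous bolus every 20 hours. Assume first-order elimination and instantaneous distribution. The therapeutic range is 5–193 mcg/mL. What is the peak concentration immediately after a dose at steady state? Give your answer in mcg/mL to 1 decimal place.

τ/t½ = 20/7 ≈ 2.8571, so fraction remaining f = (1/2)^(20/7) ≈ 0.1380.
At steady state, accumulation factor R = 1/(1 − e^(−kτ)) ≈ 1.1601.
Each bolus raises the concentration by D/Vd = 1656/13 ≈ 127.385 mcg/mL.
Steady-state peak Cmax,ss = C₀·R ≈ 127.385 × 1.1601 ≈ 147.779 mcg/mL.
Peak 147.8 mcg/mL vs MTC 193 mcg/mL: below toxic threshold.

147.8 mcg/mL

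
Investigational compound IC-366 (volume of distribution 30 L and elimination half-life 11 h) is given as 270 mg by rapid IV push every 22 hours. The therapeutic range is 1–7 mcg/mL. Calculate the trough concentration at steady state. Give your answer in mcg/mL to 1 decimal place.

3.0 mcg/mL

The dosing interval is 2 half-lives, so f = 2^(−2) = 0.25.
Accumulation ratio R = 1/(1 − f) = 1/0.75 = 4/3.
Single-dose peak C₀ = D/Vd = 270/30 = 9 mcg/mL.
Steady-state peak Cmax,ss = C₀·R = 9 × 4/3 ≈ 12.000 mcg/mL.
Steady-state trough Cmin,ss = Cmax,ss·f ≈ 12.000 × 0.25 ≈ 3.000 mcg/mL.
Trough 3.0 mcg/mL vs MEC 1 mcg/mL: adequate.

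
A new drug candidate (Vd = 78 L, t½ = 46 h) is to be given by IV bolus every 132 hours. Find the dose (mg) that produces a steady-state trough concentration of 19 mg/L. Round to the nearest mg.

9349 mg

τ/t½ = 132/46 ≈ 2.8696, so f = (1/2)^(132/46) ≈ 0.136828.
Cmin,ss = (D/Vd)·f/(1−f), so D = Cmin,ss·Vd·(1−f)/f.
D = 19 × 78 × (1−f)/f ≈ 19 × 78 × 6.30845 ≈ 9349.12 mg.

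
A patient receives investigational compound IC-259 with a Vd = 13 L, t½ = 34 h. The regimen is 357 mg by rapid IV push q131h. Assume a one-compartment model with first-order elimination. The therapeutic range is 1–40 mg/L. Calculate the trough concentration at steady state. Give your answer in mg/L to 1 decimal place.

2.0 mg/L

k = ln2/t½ = ln2/34 ≈ 0.020387 h⁻¹; fraction remaining f = e^(−kτ) = e^(−0.020387×131) ≈ 0.0692.
At steady state, accumulation factor R = 1/(1 − e^(−kτ)) ≈ 1.0743.
Each bolus raises the concentration by D/Vd = 357/13 ≈ 27.462 mg/L.
Steady-state peak Cmax,ss = C₀·R ≈ 27.462 × 1.0743 ≈ 29.502 mg/L.
Steady-state trough Cmin,ss = Cmax,ss·f ≈ 29.502 × 0.0692 ≈ 2.042 mg/L.
Trough 2.0 mg/L vs MEC 1 mg/L: adequate.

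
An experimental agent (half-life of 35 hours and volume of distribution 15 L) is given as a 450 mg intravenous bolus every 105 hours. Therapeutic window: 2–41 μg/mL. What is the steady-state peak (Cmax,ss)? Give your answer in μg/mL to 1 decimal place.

The dosing interval is 3 half-lives, so f = 2^(−3) = 0.125.
Accumulation ratio R = 1/(1 − f) = 1/0.875 = 8/7.
Single-dose peak C₀ = D/Vd = 450/15 = 30 μg/mL.
Steady-state peak Cmax,ss = C₀·R = 30 × 8/7 ≈ 34.286 μg/mL.
Peak 34.3 μg/mL vs MTC 41 μg/mL: below toxic threshold.

34.3 μg/mL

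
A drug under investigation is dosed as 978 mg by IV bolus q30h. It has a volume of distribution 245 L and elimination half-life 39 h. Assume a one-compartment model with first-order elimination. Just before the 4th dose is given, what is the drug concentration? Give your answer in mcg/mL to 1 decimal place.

f = (1/2)^(τ/t½) = (1/2)^(30/39) ≈ 0.5867.
C₀ = D/Vd = 978/245 ≈ 3.992 mcg/mL.
Before the 4th dose, 3 doses have been given. Superposition: Cmin = C₀·(f + f² + … + f^3).
≈ 3.992 × (0.5867 + 0.3442 + 0.2020) ≈ 3.992 × 1.1329 ≈ 4.523 mcg/mL.

4.5 mcg/mL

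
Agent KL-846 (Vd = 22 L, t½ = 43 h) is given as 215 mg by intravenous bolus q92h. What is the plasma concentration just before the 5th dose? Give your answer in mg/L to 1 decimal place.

f = (1/2)^(τ/t½) = (1/2)^(92/43) ≈ 0.2270.
C₀ = D/Vd = 215/22 ≈ 9.773 mg/L.
Before the 5th dose, 4 doses have been given. Superposition: Cmin = C₀·(f + f² + … + f^4).
≈ 9.773 × (0.2270 + 0.0515 + 0.0117 + 0.0027) ≈ 9.773 × 0.2929 ≈ 2.863 mg/L.

2.9 mg/L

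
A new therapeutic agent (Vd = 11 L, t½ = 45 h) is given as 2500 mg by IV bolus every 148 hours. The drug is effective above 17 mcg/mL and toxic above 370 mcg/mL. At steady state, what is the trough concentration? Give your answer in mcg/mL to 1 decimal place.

k = ln2/t½ = ln2/45 ≈ 0.015403 h⁻¹; fraction remaining f = e^(−kτ) = e^(−0.015403×148) ≈ 0.1023.
Single-dose peak C₀ = D/Vd = 2500/11 ≈ 227.273 mcg/mL.
Steady-state trough Cmin,ss = C₀·f/(1−f) ≈ 227.273 × 0.1023/0.8977 ≈ 25.900 mcg/mL.
Trough 25.9 mcg/mL vs MEC 17 mcg/mL: adequate.

25.9 mcg/mL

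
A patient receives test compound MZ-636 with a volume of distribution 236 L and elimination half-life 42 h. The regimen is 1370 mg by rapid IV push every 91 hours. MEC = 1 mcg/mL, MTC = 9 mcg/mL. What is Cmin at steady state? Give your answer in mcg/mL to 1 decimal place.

Over one 91-h interval, 91/42 ≈ 2.1667 half-lives elapse, leaving f ≈ 0.2227 of each dose.
Accumulation ratio R = 1/(1 − f) ≈ 1/0.7773 ≈ 1.2865.
Single-dose peak C₀ = D/Vd = 1370/236 ≈ 5.805 mcg/mL.
Cmax,ss = C₀/(1 − f) ≈ 5.805/0.7773 ≈ 7.468 mcg/mL.
One interval later, Cmin,ss = Cmax,ss·e^(−kτ) ≈ 7.468 × 0.2227 ≈ 1.663 mcg/mL.
Trough 1.7 mcg/mL vs MEC 1 mcg/mL: adequate.

1.7 mcg/mL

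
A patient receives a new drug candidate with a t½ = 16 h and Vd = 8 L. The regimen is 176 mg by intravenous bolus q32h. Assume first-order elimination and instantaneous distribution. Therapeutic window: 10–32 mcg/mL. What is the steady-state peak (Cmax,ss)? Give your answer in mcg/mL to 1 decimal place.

τ = 32 h = 2 half-lives, so f = (1/2)^2 = 0.25.
Accumulation ratio R = 1/(1 − f) = 1/0.75 = 4/3.
Single-dose peak C₀ = D/Vd = 176/8 = 22 mcg/mL.
Steady-state peak Cmax,ss = C₀·R = 22 × 4/3 ≈ 29.333 mcg/mL.
Peak 29.3 mcg/mL vs MTC 32 mcg/mL: below toxic threshold.

29.3 mcg/mL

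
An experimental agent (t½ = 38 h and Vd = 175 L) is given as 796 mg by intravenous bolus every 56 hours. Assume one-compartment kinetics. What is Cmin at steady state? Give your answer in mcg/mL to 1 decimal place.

2.6 mcg/mL

τ/t½ = 56/38 ≈ 1.4737, so fraction remaining f = (1/2)^(56/38) ≈ 0.3601.
At steady state, accumulation factor R = 1/(1 − e^(−kτ)) ≈ 1.5627.
Single-dose peak C₀ = D/Vd = 796/175 ≈ 4.549 mcg/mL.
Cmax,ss = C₀/(1 − f) ≈ 4.549/0.6399 ≈ 7.109 mcg/mL.
One interval later, Cmin,ss = Cmax,ss·e^(−kτ) ≈ 7.109 × 0.3601 ≈ 2.560 mcg/mL.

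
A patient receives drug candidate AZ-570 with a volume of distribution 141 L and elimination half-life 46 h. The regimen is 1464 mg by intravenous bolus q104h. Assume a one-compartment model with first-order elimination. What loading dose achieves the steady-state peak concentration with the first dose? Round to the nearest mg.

f = (1/2)^(104/46) ≈ 0.208646; accumulation ratio R = 1/(1−f) ≈ 1.26366.
Loading dose to hit Cmax,ss on first dose: D_load = D_maint·R ≈ 1464 × 1.26366 ≈ 1850.00 mg.

1850 mg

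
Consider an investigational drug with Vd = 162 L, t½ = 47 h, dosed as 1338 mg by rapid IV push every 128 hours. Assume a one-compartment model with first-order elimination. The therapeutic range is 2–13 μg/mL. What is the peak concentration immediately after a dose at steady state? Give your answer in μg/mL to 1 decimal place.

k = ln2/t½ = ln2/47 ≈ 0.014748 h⁻¹; fraction remaining f = e^(−kτ) = e^(−0.014748×128) ≈ 0.1514.
At steady state, accumulation factor R = 1/(1 − e^(−kτ)) ≈ 1.1784.
Each bolus raises the concentration by D/Vd = 1338/162 ≈ 8.259 μg/mL.
Steady-state peak Cmax,ss = C₀·R ≈ 8.259 × 1.1784 ≈ 9.732 μg/mL.
Peak 9.7 μg/mL vs MTC 13 μg/mL: below toxic threshold.

9.7 μg/mL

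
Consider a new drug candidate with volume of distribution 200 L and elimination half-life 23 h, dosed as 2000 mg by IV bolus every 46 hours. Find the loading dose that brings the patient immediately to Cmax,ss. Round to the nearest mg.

f = (1/2)^(46/23) ≈ 0.250000; accumulation ratio R = 1/(1−f) ≈ 1.33333.
Loading dose to hit Cmax,ss on first dose: D_load = D_maint·R ≈ 2000 × 1.33333 ≈ 2666.66 mg.

2667 mg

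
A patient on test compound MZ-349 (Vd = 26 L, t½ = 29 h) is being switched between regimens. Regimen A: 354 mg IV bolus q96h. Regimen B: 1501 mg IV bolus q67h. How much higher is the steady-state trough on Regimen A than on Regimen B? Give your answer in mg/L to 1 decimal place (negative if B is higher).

-13.1 mg/L

Regimen A: f = (1/2)^(96/29) ≈ 0.1008; Cmin,ss = (354/26)·f/(1−f) ≈ 1.526 mg/L.
Regimen B: f = (1/2)^(67/29) ≈ 0.2016; Cmin,ss = (1501/26)·f/(1−f) ≈ 14.577 mg/L.
Difference ≈ 1.526 − 14.577 ≈ -13.051 mg/L.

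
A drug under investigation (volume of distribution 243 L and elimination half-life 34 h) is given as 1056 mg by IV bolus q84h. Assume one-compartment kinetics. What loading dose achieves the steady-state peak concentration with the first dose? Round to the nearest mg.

1288 mg

f = (1/2)^(84/34) ≈ 0.180418; accumulation ratio R = 1/(1−f) ≈ 1.22013.
Loading dose to hit Cmax,ss on first dose: D_load = D_maint·R ≈ 1056 × 1.22013 ≈ 1288.46 mg.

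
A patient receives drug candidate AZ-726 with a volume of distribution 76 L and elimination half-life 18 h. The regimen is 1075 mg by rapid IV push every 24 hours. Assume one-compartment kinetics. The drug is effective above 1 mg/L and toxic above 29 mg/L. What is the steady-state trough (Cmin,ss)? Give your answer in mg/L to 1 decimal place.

Over one 24-h interval, 24/18 ≈ 1.3333 half-lives elapse, leaving f ≈ 0.3969 of each dose.
Single-dose peak C₀ = D/Vd = 1075/76 ≈ 14.145 mg/L.
Steady-state trough Cmin,ss = C₀·f/(1−f) ≈ 14.145 × 0.3969/0.6031 ≈ 9.309 mg/L.
Trough 9.3 mg/L vs MEC 1 mg/L: adequate.

9.3 mg/L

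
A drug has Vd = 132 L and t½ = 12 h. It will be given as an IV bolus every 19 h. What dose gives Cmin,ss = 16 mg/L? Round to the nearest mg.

τ/t½ = 19/12 ≈ 1.5833, so f = (1/2)^(19/12) ≈ 0.333710.
Cmin,ss = (D/Vd)·f/(1−f), so D = Cmin,ss·Vd·(1−f)/f.
D = 16 × 132 × (1−f)/f ≈ 16 × 132 × 1.99661 ≈ 4216.84 mg.

4217 mg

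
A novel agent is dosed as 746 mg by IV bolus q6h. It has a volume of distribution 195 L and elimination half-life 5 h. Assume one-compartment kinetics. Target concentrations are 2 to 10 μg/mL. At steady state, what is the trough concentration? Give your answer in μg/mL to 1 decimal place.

τ/t½ = 6/5 ≈ 1.2, so fraction remaining f = (1/2)^(6/5) ≈ 0.4353.
Accumulation ratio R = 1/(1 − f) ≈ 1/0.5647 ≈ 1.7709.
Each bolus raises the concentration by D/Vd = 746/195 ≈ 3.826 μg/mL.
Steady-state peak Cmax,ss = C₀·R ≈ 3.826 × 1.7709 ≈ 6.775 μg/mL.
One interval later, Cmin,ss = Cmax,ss·e^(−kτ) ≈ 6.775 × 0.4353 ≈ 2.949 μg/mL.
Trough 2.9 μg/mL vs MEC 2 μg/mL: adequate.

2.9 μg/mL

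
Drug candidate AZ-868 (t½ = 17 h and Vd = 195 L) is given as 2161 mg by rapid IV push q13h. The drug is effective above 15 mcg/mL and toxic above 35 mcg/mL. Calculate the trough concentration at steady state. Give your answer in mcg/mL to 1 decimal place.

15.9 mcg/mL

Over one 13-h interval, 13/17 ≈ 0.76471 half-lives elapse, leaving f ≈ 0.5886 of each dose.
At steady state, accumulation factor R = 1/(1 − e^(−kτ)) ≈ 2.4307.
Each bolus raises the concentration by D/Vd = 2161/195 ≈ 11.082 mcg/mL.
Steady-state peak Cmax,ss = C₀·R ≈ 11.082 × 2.4307 ≈ 26.937 mcg/mL.
Steady-state trough Cmin,ss = Cmax,ss·f ≈ 26.937 × 0.5886 ≈ 15.855 mcg/mL.
Trough 15.9 mcg/mL vs MEC 15 mcg/mL: adequate.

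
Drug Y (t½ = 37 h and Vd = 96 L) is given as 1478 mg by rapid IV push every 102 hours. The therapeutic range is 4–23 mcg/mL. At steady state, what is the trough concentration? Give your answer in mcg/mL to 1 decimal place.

2.7 mcg/mL

Over one 102-h interval, 102/37 ≈ 2.7568 half-lives elapse, leaving f ≈ 0.1480 of each dose.
Accumulation ratio R = 1/(1 − f) ≈ 1/0.8520 ≈ 1.1737.
Each bolus raises the concentration by D/Vd = 1478/96 ≈ 15.396 mcg/mL.
Cmax,ss = C₀/(1 − f) ≈ 15.396/0.8520 ≈ 18.070 mcg/mL.
One interval later, Cmin,ss = Cmax,ss·e^(−kτ) ≈ 18.070 × 0.1480 ≈ 2.674 mcg/mL.
Trough 2.7 mcg/mL vs MEC 4 mcg/mL: subtherapeutic.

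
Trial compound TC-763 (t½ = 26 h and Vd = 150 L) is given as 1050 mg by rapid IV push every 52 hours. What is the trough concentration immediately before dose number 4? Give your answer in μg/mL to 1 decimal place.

2.3 μg/mL

f = (1/2)^(τ/t½) = (1/2)^(52/26) ≈ 0.2500.
C₀ = D/Vd = 1050/150 ≈ 7.000 μg/mL.
Before the 4th dose, 3 doses have been given. Superposition: Cmin = C₀·(f + f² + … + f^3).
≈ 7.000 × (0.2500 + 0.0625 + 0.0156) ≈ 7.000 × 0.3281 ≈ 2.297 μg/mL.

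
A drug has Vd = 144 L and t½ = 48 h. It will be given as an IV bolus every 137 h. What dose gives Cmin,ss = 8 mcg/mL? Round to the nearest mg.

τ/t½ = 137/48 ≈ 2.8542, so f = (1/2)^(137/48) ≈ 0.138296.
Cmin,ss = (D/Vd)·f/(1−f), so D = Cmin,ss·Vd·(1−f)/f.
D = 8 × 144 × (1−f)/f ≈ 8 × 144 × 6.23087 ≈ 7177.96 mg.

7178 mg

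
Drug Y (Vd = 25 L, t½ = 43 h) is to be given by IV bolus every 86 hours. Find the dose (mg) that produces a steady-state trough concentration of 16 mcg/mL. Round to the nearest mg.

τ/t½ = 86/43 ≈ 2, so f = (1/2)^(86/43) ≈ 0.250000.
Cmin,ss = (D/Vd)·f/(1−f), so D = Cmin,ss·Vd·(1−f)/f.
D = 16 × 25 × (1−f)/f ≈ 16 × 25 × 3.00000 ≈ 1200.00 mg.

1200 mg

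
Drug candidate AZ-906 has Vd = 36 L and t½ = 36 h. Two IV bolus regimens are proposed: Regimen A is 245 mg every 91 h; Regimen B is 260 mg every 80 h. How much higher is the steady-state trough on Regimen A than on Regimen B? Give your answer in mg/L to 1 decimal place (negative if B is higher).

Regimen A: f = (1/2)^(91/36) ≈ 0.1734; Cmin,ss = (245/36)·f/(1−f) ≈ 1.428 mg/L.
Regimen B: f = (1/2)^(80/36) ≈ 0.2143; Cmin,ss = (260/36)·f/(1−f) ≈ 1.970 mg/L.
Difference ≈ 1.428 − 1.970 ≈ -0.542 mg/L.

-0.5 mg/L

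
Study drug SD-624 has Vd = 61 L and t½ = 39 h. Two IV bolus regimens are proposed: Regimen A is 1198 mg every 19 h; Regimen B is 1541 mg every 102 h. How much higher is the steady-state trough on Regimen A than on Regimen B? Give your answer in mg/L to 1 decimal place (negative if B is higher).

Regimen A: f = (1/2)^(19/39) ≈ 0.7134; Cmin,ss = (1198/61)·f/(1−f) ≈ 48.886 mg/L.
Regimen B: f = (1/2)^(102/39) ≈ 0.1632; Cmin,ss = (1541/61)·f/(1−f) ≈ 4.927 mg/L.
Difference ≈ 48.886 − 4.927 ≈ 43.959 mg/L.

44.0 mg/L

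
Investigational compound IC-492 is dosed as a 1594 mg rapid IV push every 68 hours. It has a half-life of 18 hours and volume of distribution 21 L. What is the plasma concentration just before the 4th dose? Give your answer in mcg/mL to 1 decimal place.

f = (1/2)^(τ/t½) = (1/2)^(68/18) ≈ 0.0729.
C₀ = D/Vd = 1594/21 ≈ 75.905 mcg/mL.
Before the 4th dose, 3 doses have been given. Superposition: Cmin = C₀·(f + f² + … + f^3).
≈ 75.905 × (0.0729 + 0.0053 + 0.0004) ≈ 75.905 × 0.0786 ≈ 5.966 mcg/mL.

6.0 mcg/mL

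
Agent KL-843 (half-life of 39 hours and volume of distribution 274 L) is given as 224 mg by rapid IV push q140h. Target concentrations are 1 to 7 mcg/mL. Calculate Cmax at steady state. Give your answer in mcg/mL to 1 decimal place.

Over one 140-h interval, 140/39 ≈ 3.5897 half-lives elapse, leaving f ≈ 0.0831 of each dose.
At steady state, accumulation factor R = 1/(1 − e^(−kτ)) ≈ 1.0906.
Single-dose peak C₀ = D/Vd = 224/274 ≈ 0.818 mcg/mL.
Steady-state peak Cmax,ss = C₀·R ≈ 0.818 × 1.0906 ≈ 0.892 mcg/mL.
Peak 0.9 mcg/mL vs MTC 7 mcg/mL: below toxic threshold.

0.9 mcg/mL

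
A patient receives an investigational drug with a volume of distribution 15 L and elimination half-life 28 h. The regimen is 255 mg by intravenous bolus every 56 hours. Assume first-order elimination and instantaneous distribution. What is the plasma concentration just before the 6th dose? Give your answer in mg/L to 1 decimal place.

f = (1/2)^(τ/t½) = (1/2)^(56/28) ≈ 0.2500.
C₀ = D/Vd = 255/15 ≈ 17.000 mg/L.
Before the 6th dose, 5 doses have been given. Superposition: Cmin = C₀·(f + f² + … + f^5).
≈ 17.000 × (0.2500 + 0.0625 + 0.0156 + 0.0039 + 0.0010) ≈ 17.000 × 0.3330 ≈ 5.661 mg/L.

5.7 mg/L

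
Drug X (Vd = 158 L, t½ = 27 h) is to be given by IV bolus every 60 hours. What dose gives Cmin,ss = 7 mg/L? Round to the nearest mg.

4055 mg

τ/t½ = 60/27 ≈ 2.2222, so f = (1/2)^(60/27) ≈ 0.214311.
Cmin,ss = (D/Vd)·f/(1−f), so D = Cmin,ss·Vd·(1−f)/f.
D = 7 × 158 × (1−f)/f ≈ 7 × 158 × 3.66612 ≈ 4054.73 mg.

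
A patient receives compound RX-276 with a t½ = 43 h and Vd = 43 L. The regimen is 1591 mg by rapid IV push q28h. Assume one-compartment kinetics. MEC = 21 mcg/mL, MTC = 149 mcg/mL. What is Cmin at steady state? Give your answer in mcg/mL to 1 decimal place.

64.9 mcg/mL

Over one 28-h interval, 28/43 ≈ 0.65116 half-lives elapse, leaving f ≈ 0.6368 of each dose.
Accumulation ratio R = 1/(1 − f) ≈ 1/0.3632 ≈ 2.7533.
Single-dose peak C₀ = D/Vd = 1591/43 ≈ 37.000 mcg/mL.
Cmax,ss = C₀/(1 − f) ≈ 37.000/0.3632 ≈ 101.872 mcg/mL.
One interval later, Cmin,ss = Cmax,ss·e^(−kτ) ≈ 101.872 × 0.6368 ≈ 64.872 mcg/mL.
Trough 64.9 mcg/mL vs MEC 21 mcg/mL: adequate.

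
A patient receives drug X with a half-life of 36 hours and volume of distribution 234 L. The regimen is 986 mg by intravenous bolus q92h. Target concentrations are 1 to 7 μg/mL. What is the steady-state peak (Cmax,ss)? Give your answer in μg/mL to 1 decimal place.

5.1 μg/mL

k = ln2/t½ = ln2/36 ≈ 0.019254 h⁻¹; fraction remaining f = e^(−kτ) = e^(−0.019254×92) ≈ 0.1701.
Accumulation ratio R = 1/(1 − f) ≈ 1/0.8299 ≈ 1.2050.
Each bolus raises the concentration by D/Vd = 986/234 ≈ 4.214 μg/mL.
Steady-state peak Cmax,ss = C₀·R ≈ 4.214 × 1.2050 ≈ 5.078 μg/mL.
Peak 5.1 μg/mL vs MTC 7 μg/mL: below toxic threshold.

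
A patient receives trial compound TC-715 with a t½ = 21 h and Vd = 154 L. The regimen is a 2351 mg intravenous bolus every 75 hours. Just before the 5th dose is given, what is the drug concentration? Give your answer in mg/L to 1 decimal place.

1.4 mg/L

f = (1/2)^(τ/t½) = (1/2)^(75/21) ≈ 0.0841.
C₀ = D/Vd = 2351/154 ≈ 15.266 mg/L.
Before the 5th dose, 4 doses have been given. Superposition: Cmin = C₀·(f + f² + … + f^4).
≈ 15.266 × (0.0841 + 0.0071 + 0.0006 + 0.0001) ≈ 15.266 × 0.0919 ≈ 1.403 mg/L.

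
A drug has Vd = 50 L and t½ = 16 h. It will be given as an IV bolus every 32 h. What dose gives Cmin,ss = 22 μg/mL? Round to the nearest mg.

3300 mg

τ/t½ = 32/16 ≈ 2, so f = (1/2)^(32/16) ≈ 0.250000.
Cmin,ss = (D/Vd)·f/(1−f), so D = Cmin,ss·Vd·(1−f)/f.
D = 22 × 50 × (1−f)/f ≈ 22 × 50 × 3.00000 ≈ 3300.00 mg.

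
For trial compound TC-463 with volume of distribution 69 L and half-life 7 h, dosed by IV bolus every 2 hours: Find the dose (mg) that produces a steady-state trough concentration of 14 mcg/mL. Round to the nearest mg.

τ/t½ = 2/7 ≈ 0.28571, so f = (1/2)^(2/7) ≈ 0.820335.
Cmin,ss = (D/Vd)·f/(1−f), so D = Cmin,ss·Vd·(1−f)/f.
D = 14 × 69 × (1−f)/f ≈ 14 × 69 × 0.21901 ≈ 211.56 mg.

212 mg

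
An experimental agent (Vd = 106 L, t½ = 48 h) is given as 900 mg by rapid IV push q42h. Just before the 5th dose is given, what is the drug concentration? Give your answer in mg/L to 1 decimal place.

9.3 mg/L

f = (1/2)^(τ/t½) = (1/2)^(42/48) ≈ 0.5453.
C₀ = D/Vd = 900/106 ≈ 8.491 mg/L.
Before the 5th dose, 4 doses have been given. Superposition: Cmin = C₀·(f + f² + … + f^4).
≈ 8.491 × (0.5453 + 0.2974 + 0.1621 + 0.0884) ≈ 8.491 × 1.0932 ≈ 9.282 mg/L.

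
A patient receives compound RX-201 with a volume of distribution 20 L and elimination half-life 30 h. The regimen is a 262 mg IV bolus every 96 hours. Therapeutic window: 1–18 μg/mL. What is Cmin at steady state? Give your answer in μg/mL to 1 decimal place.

1.6 μg/mL

τ/t½ = 96/30 ≈ 3.2, so fraction remaining f = (1/2)^(96/30) ≈ 0.1088.
At steady state, accumulation factor R = 1/(1 − e^(−kτ)) ≈ 1.1221.
Single-dose peak C₀ = D/Vd = 262/20 ≈ 13.100 μg/mL.
Cmax,ss = C₀/(1 − f) ≈ 13.100/0.8912 ≈ 14.699 μg/mL.
Steady-state trough Cmin,ss = Cmax,ss·f ≈ 14.699 × 0.1088 ≈ 1.599 μg/mL.
Trough 1.6 μg/mL vs MEC 1 μg/mL: adequate.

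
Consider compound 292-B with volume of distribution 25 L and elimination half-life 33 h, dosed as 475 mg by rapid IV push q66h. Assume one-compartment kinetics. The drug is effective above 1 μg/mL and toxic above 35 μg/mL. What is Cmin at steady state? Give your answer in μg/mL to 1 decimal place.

6.3 μg/mL

The dosing interval is 2 half-lives, so f = 2^(−2) = 0.25.
Accumulation ratio R = 1/(1 − f) = 1/0.75 = 4/3.
Single-dose peak C₀ = D/Vd = 475/25 = 19 μg/mL.
Steady-state peak Cmax,ss = C₀·R = 19 × 4/3 ≈ 25.333 μg/mL.
Steady-state trough Cmin,ss = Cmax,ss·f ≈ 25.333 × 0.25 ≈ 6.333 μg/mL.
Trough 6.3 μg/mL vs MEC 1 μg/mL: adequate.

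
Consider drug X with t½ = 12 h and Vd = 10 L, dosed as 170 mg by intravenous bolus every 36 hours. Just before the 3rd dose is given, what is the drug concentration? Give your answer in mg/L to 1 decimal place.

2.4 mg/L

f = (1/2)^(τ/t½) = (1/2)^(36/12) ≈ 0.1250.
C₀ = D/Vd = 170/10 ≈ 17.000 mg/L.
Before the 3rd dose, 2 doses have been given. Superposition: Cmin = C₀·(f + f²).
≈ 17.000 × (0.1250 + 0.0156) ≈ 17.000 × 0.1406 ≈ 2.390 mg/L.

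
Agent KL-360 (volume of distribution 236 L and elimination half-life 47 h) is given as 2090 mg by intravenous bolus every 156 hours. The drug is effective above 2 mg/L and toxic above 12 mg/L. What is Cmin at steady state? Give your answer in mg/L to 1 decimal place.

Over one 156-h interval, 156/47 ≈ 3.3191 half-lives elapse, leaving f ≈ 0.1002 of each dose.
At steady state, accumulation factor R = 1/(1 − e^(−kτ)) ≈ 1.1114.
Single-dose peak C₀ = D/Vd = 2090/236 ≈ 8.856 mg/L.
Steady-state peak Cmax,ss = C₀·R ≈ 8.856 × 1.1114 ≈ 9.843 mg/L.
One interval later, Cmin,ss = Cmax,ss·e^(−kτ) ≈ 9.843 × 0.1002 ≈ 0.986 mg/L.
Trough 1.0 mg/L vs MEC 2 mg/L: subtherapeutic.

1.0 mg/L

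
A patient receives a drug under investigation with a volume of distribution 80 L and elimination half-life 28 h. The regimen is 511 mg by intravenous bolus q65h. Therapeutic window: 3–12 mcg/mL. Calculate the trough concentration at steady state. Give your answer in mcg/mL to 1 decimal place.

τ/t½ = 65/28 ≈ 2.3214, so fraction remaining f = (1/2)^(65/28) ≈ 0.2001.
Each bolus raises the concentration by D/Vd = 511/80 ≈ 6.388 mcg/mL.
Steady-state trough Cmin,ss = C₀·f/(1−f) ≈ 6.388 × 0.2001/0.7999 ≈ 1.598 mcg/mL.
Trough 1.6 mcg/mL vs MEC 3 mcg/mL: subtherapeutic.

1.6 mcg/mL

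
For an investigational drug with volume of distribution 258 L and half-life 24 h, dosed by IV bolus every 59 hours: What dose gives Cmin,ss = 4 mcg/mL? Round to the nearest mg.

4640 mg

τ/t½ = 59/24 ≈ 2.4583, so f = (1/2)^(59/24) ≈ 0.181957.
Cmin,ss = (D/Vd)·f/(1−f), so D = Cmin,ss·Vd·(1−f)/f.
D = 4 × 258 × (1−f)/f ≈ 4 × 258 × 4.49580 ≈ 4639.67 mg.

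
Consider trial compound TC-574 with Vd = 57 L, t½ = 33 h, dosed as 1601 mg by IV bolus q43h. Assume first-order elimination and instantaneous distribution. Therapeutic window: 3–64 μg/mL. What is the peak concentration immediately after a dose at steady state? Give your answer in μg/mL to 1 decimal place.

k = ln2/t½ = ln2/33 ≈ 0.021004 h⁻¹; fraction remaining f = e^(−kτ) = e^(−0.021004×43) ≈ 0.4053.
At steady state, accumulation factor R = 1/(1 − e^(−kτ)) ≈ 1.6815.
Single-dose peak C₀ = D/Vd = 1601/57 ≈ 28.088 μg/mL.
Steady-state peak Cmax,ss = C₀·R ≈ 28.088 × 1.6815 ≈ 47.230 μg/mL.
Peak 47.2 μg/mL vs MTC 64 μg/mL: below toxic threshold.

47.2 μg/mL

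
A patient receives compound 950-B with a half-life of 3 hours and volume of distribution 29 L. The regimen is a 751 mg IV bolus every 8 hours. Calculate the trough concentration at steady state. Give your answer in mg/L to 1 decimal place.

4.8 mg/L

Over one 8-h interval, 8/3 ≈ 2.6667 half-lives elapse, leaving f ≈ 0.1575 of each dose.
Accumulation ratio R = 1/(1 − f) ≈ 1/0.8425 ≈ 1.1869.
Each bolus raises the concentration by D/Vd = 751/29 ≈ 25.897 mg/L.
Steady-state peak Cmax,ss = C₀·R ≈ 25.897 × 1.1869 ≈ 30.737 mg/L.
Steady-state trough Cmin,ss = Cmax,ss·f ≈ 30.737 × 0.1575 ≈ 4.841 mg/L.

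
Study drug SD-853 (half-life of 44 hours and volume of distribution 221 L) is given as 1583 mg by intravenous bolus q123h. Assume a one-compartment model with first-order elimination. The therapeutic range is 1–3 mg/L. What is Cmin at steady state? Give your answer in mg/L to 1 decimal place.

k = ln2/t½ = ln2/44 ≈ 0.015753 h⁻¹; fraction remaining f = e^(−kτ) = e^(−0.015753×123) ≈ 0.1440.
At steady state, accumulation factor R = 1/(1 − e^(−kτ)) ≈ 1.1682.
Each bolus raises the concentration by D/Vd = 1583/221 ≈ 7.163 mg/L.
Steady-state peak Cmax,ss = C₀·R ≈ 7.163 × 1.1682 ≈ 8.368 mg/L.
Steady-state trough Cmin,ss = Cmax,ss·f ≈ 8.368 × 0.1440 ≈ 1.205 mg/L.
Trough 1.2 mg/L vs MEC 1 mg/L: adequate.

1.2 mg/L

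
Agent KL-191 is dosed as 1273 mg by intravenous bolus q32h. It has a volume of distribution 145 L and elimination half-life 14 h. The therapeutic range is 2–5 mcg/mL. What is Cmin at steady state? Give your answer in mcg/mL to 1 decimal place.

k = ln2/t½ = ln2/14 ≈ 0.049511 h⁻¹; fraction remaining f = e^(−kτ) = e^(−0.049511×32) ≈ 0.2051.
Accumulation ratio R = 1/(1 − f) ≈ 1/0.7949 ≈ 1.2580.
Single-dose peak C₀ = D/Vd = 1273/145 ≈ 8.779 mcg/mL.
Steady-state peak Cmax,ss = C₀·R ≈ 8.779 × 1.2580 ≈ 11.044 mcg/mL.
One interval later, Cmin,ss = Cmax,ss·e^(−kτ) ≈ 11.044 × 0.2051 ≈ 2.265 mcg/mL.
Trough 2.3 mcg/mL vs MEC 2 mcg/mL: adequate.

2.3 mcg/mL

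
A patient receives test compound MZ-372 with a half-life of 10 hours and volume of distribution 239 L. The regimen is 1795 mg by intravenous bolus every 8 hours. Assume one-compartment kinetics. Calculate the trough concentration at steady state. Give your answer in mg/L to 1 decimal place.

Over one 8-h interval, 8/10 ≈ 0.8 half-lives elapse, leaving f ≈ 0.5743 of each dose.
At steady state, accumulation factor R = 1/(1 − e^(−kτ)) ≈ 2.3491.
Single-dose peak C₀ = D/Vd = 1795/239 ≈ 7.510 mg/L.
Cmax,ss = C₀/(1 − f) ≈ 7.510/0.4257 ≈ 17.642 mg/L.
Steady-state trough Cmin,ss = Cmax,ss·f ≈ 17.642 × 0.5743 ≈ 10.132 mg/L.

10.1 mg/L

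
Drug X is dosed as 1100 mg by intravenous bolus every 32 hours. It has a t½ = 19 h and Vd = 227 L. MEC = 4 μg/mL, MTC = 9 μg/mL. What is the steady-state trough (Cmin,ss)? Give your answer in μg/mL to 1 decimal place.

τ/t½ = 32/19 ≈ 1.6842, so fraction remaining f = (1/2)^(32/19) ≈ 0.3112.
Each bolus raises the concentration by D/Vd = 1100/227 ≈ 4.846 μg/mL.
Steady-state trough Cmin,ss = C₀·f/(1−f) ≈ 4.846 × 0.3112/0.6888 ≈ 2.189 μg/mL.
Trough 2.2 μg/mL vs MEC 4 μg/mL: subtherapeutic.

2.2 μg/mL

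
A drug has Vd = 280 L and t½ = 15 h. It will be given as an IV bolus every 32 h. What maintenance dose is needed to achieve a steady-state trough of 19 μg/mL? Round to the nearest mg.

τ/t½ = 32/15 ≈ 2.1333, so f = (1/2)^(32/15) ≈ 0.227931.
Cmin,ss = (D/Vd)·f/(1−f), so D = Cmin,ss·Vd·(1−f)/f.
D = 19 × 280 × (1−f)/f ≈ 19 × 280 × 3.38729 ≈ 18020.38 mg.

18020 mg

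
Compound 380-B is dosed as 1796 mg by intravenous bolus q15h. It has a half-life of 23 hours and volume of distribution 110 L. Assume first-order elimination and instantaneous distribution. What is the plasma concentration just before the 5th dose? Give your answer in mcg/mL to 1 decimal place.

23.9 mcg/mL

f = (1/2)^(τ/t½) = (1/2)^(15/23) ≈ 0.6363.
C₀ = D/Vd = 1796/110 ≈ 16.327 mcg/mL.
Before the 5th dose, 4 doses have been given. Superposition: Cmin = C₀·(f + f² + … + f^4).
≈ 16.327 × (0.6363 + 0.4049 + 0.2576 + 0.1639) ≈ 16.327 × 1.4627 ≈ 23.882 mcg/mL.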